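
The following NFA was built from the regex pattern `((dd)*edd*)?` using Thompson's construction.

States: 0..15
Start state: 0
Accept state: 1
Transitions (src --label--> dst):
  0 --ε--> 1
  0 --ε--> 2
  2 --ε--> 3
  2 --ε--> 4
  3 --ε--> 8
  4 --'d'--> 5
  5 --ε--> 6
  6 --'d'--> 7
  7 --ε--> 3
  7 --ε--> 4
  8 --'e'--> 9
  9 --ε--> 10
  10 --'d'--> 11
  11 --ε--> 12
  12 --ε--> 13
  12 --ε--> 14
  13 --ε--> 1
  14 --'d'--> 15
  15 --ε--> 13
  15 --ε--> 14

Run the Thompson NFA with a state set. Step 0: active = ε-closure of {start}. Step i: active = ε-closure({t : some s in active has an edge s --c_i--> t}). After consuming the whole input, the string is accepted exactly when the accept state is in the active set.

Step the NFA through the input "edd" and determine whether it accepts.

S₀ = ε-closure({0}) = {0,1,2,3,4,8}
'e' @ 1: {9,10}
'd' @ 2: {1,11,12,13,14}  [accepting]
'd' @ 3: {1,13,14,15}  [accepting]
final: {1,13,14,15}; accept 1 in set

Answer: ACCEPT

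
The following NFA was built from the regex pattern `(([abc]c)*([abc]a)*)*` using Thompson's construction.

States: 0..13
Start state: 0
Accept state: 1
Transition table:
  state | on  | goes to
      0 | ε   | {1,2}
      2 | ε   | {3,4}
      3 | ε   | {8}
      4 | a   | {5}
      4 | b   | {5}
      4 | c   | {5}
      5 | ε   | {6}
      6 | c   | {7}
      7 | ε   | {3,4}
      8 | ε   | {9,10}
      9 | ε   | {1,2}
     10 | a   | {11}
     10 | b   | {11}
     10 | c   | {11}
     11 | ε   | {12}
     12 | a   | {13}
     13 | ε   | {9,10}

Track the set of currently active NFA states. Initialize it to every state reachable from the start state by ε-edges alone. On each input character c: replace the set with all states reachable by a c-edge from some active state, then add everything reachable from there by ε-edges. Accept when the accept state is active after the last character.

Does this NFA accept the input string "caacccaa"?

Answer: ACCEPT

Steps:
S₀ = ε-closure({0}) = {0,1,2,3,4,8,9,10}
'c' @ 1: {5,6,11,12}
'a' @ 2: {1,2,3,4,8,9,10,13}  [accepting]
'a' @ 3: {5,6,11,12}
'c' @ 4: {1,2,3,4,7,8,9,10}  [accepting]
'c' @ 5: {5,6,11,12}
'c' @ 6: {1,2,3,4,7,8,9,10}  [accepting]
'a' @ 7: {5,6,11,12}
'a' @ 8: {1,2,3,4,8,9,10,13}  [accepting]
end set {1,2,3,4,8,9,10,13} — state 1 in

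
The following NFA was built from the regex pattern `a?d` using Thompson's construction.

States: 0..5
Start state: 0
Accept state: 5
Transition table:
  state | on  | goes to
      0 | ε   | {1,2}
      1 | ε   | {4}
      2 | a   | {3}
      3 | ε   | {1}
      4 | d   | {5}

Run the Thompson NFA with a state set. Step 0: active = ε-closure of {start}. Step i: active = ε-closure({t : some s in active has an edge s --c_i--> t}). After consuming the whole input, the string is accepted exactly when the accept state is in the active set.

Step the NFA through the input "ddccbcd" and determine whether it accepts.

Answer: REJECT

Derivation:
initial (ε-close {0}): {0,1,2,4}
'd' @ 1: {5}  ✓accept
'd' @ 2: {}  — state set empty
rest 'ccbcd' ignored (set empty)
end set {} — state 5 not in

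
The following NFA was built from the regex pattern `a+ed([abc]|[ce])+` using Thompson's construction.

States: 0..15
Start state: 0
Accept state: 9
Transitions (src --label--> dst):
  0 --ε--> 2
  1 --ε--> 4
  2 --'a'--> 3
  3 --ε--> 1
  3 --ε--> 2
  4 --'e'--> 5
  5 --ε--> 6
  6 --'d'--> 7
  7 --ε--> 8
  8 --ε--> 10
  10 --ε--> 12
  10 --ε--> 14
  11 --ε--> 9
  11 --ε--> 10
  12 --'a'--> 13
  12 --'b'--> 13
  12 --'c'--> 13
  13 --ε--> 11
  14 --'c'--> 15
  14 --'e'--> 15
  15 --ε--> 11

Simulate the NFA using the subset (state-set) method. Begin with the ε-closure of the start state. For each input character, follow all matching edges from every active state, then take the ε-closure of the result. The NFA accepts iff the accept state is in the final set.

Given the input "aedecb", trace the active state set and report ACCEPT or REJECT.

Answer: ACCEPT

Steps:
initial (ε-close {0}): {0,2}
'a' @ 1: {1,2,3,4}
'e' @ 2: {5,6}
'd' @ 3: {7,8,10,12,14}
'e' @ 4: {9,10,11,12,14,15}  ✓accept
'c' @ 5: {9,10,11,12,13,14,15}  ✓accept
'b' @ 6: {9,10,11,12,13,14}  ✓accept
after full input: {9,10,11,12,13,14}  (accept=9 in)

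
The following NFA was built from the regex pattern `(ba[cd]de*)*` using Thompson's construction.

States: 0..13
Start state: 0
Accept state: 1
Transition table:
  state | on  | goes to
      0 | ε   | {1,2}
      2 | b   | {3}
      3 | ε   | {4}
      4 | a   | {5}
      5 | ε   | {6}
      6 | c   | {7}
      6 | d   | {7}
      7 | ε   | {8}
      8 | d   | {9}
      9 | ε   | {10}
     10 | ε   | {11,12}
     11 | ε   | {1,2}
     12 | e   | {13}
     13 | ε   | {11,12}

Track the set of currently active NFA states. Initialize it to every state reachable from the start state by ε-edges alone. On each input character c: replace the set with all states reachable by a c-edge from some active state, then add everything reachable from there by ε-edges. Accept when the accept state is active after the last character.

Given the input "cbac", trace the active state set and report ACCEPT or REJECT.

Answer: REJECT

Trace:
S₀ = ε-closure({0}) = {0,1,2}
'c' @ 1: {}  — no active states
rest 'bac' ignored (set empty)
end set {} — state 1 not in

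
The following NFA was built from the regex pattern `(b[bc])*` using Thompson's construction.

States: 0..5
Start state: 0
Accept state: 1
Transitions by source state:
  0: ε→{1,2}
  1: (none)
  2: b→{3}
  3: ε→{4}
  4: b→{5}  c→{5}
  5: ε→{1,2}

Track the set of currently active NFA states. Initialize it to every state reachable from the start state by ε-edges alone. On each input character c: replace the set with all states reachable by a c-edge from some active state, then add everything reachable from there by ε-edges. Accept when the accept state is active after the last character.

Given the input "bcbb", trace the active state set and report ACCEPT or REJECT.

Answer: ACCEPT

Trace:
S₀ = ε-closure({0}) = {0,1,2}
'b' @ 1: {3,4}
'c' @ 2: {1,2,5}  ✓accept
'b' @ 3: {3,4}
'b' @ 4: {1,2,5}  ✓accept
after full input: {1,2,5}  (accept=1 in)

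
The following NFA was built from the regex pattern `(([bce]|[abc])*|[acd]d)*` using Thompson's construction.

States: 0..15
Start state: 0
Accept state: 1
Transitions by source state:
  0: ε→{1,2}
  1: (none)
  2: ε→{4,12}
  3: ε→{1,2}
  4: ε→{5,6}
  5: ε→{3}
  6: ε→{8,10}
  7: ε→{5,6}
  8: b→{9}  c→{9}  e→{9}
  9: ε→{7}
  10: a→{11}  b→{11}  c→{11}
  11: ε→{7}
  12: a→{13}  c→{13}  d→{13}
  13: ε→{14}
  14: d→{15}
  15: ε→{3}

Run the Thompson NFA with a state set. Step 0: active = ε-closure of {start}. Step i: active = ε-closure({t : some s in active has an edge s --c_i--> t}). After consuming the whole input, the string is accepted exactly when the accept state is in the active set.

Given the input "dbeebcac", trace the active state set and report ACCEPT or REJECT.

Answer: REJECT

Derivation:
S₀ = ε-closure({0}) = {0,1,2,3,4,5,6,8,10,12}
'd' @ 1: {13,14}
'b' @ 2: {}  — dead — no transitions
rest 'eebcac' ignored (set empty)
after full input: {}  (accept=1 not in)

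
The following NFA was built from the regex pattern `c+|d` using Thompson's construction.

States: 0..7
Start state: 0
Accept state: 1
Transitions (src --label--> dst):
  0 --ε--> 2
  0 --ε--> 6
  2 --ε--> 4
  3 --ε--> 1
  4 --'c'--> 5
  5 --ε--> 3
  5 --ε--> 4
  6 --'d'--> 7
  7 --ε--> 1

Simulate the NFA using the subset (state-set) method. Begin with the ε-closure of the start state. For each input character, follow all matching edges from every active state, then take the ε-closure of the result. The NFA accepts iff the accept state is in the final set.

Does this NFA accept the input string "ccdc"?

Answer: REJECT

Trace:
initial (ε-close {0}): {0,2,4,6}
'c' @ 1: {1,3,4,5}  (accept∈set)
'c' @ 2: {1,3,4,5}  (accept∈set)
'd' @ 3: {}  — no active states
rest 'c' ignored (set empty)
final: {}; accept 1 not in set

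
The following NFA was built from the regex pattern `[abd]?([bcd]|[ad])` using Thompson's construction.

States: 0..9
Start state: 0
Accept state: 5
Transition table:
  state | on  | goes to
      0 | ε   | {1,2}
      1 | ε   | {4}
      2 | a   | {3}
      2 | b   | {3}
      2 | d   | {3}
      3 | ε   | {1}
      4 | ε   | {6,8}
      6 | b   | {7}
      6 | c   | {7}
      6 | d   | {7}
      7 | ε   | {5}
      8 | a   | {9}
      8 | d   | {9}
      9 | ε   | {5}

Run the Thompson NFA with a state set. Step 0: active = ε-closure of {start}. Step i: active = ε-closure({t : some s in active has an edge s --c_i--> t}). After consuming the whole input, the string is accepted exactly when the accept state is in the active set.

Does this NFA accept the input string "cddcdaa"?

Answer: REJECT

Steps:
start: ε-closure({0}) = {0,1,2,4,6,8}
'c' @ 1: {5,7}  [accepting]
'd' @ 2: {}  — no active states
rest 'dcdaa' ignored (set empty)
end set {} — state 5 not in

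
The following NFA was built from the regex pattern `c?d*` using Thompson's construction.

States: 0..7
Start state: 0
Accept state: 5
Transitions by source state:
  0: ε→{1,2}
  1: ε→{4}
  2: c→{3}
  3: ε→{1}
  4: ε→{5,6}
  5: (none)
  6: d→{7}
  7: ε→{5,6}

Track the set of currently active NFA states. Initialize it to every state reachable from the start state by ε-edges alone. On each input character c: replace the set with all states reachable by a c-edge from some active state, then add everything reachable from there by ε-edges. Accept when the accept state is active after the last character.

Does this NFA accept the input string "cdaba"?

Answer: REJECT

Trace:
initial (ε-close {0}): {0,1,2,4,5,6}
'c' @ 1: {1,3,4,5,6}  ✓accept
'd' @ 2: {5,6,7}  ✓accept
'a' @ 3: {}  — state set empty
rest 'ba' ignored (set empty)
after full input: {}  (accept=5 not in)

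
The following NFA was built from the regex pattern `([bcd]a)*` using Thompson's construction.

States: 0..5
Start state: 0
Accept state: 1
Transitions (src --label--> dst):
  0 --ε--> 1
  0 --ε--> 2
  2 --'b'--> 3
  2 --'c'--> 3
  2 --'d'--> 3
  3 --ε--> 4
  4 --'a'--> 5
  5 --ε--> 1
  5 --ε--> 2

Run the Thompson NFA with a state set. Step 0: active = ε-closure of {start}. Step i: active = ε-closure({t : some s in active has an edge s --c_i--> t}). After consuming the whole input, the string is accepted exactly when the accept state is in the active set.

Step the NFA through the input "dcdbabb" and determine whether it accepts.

start: ε-closure({0}) = {0,1,2}
'd' @ 1: {3,4}
'c' @ 2: {}  — no active states
rest 'dbabb' ignored (set empty)
end set {} — state 1 not in

Answer: REJECT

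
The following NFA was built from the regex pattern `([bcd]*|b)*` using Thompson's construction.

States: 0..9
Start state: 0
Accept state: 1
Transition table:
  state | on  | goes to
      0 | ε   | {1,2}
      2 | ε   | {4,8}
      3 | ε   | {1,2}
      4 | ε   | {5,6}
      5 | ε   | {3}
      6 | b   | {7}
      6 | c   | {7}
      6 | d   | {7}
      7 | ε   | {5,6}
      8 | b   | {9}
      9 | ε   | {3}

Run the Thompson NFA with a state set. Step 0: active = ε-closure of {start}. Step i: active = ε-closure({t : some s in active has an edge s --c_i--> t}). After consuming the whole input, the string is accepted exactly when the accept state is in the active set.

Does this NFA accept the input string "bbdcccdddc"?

Answer: ACCEPT

Steps:
initial (ε-close {0}): {0,1,2,3,4,5,6,8}
'b' @ 1: {1,2,3,4,5,6,7,8,9}  [accepting]
'b' @ 2: {1,2,3,4,5,6,7,8,9}  [accepting]
'd' @ 3: {1,2,3,4,5,6,7,8}  [accepting]
'c' @ 4: {1,2,3,4,5,6,7,8}  [accepting]
'c' @ 5: {1,2,3,4,5,6,7,8}  [accepting]
'c' @ 6: {1,2,3,4,5,6,7,8}  [accepting]
'd' @ 7: {1,2,3,4,5,6,7,8}  [accepting]
'd' @ 8: {1,2,3,4,5,6,7,8}  [accepting]
'd' @ 9: {1,2,3,4,5,6,7,8}  [accepting]
'c' @ 10: {1,2,3,4,5,6,7,8}  [accepting]
final: {1,2,3,4,5,6,7,8}; accept 1 in set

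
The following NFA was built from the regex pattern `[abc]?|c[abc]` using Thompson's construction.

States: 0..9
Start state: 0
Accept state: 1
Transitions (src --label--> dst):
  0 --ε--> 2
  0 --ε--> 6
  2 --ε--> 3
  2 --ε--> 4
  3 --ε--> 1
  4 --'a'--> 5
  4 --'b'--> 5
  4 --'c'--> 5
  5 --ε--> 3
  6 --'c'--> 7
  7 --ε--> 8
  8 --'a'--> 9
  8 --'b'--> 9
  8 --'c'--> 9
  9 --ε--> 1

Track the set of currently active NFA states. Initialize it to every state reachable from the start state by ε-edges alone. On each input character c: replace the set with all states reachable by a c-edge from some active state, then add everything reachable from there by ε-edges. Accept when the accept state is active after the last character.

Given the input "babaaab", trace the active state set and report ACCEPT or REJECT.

Answer: REJECT

Derivation:
initial (ε-close {0}): {0,1,2,3,4,6}
'b' @ 1: {1,3,5}  [accepting]
'a' @ 2: {}  — no active states
rest 'baaab' ignored (set empty)
final: {}; accept 1 not in set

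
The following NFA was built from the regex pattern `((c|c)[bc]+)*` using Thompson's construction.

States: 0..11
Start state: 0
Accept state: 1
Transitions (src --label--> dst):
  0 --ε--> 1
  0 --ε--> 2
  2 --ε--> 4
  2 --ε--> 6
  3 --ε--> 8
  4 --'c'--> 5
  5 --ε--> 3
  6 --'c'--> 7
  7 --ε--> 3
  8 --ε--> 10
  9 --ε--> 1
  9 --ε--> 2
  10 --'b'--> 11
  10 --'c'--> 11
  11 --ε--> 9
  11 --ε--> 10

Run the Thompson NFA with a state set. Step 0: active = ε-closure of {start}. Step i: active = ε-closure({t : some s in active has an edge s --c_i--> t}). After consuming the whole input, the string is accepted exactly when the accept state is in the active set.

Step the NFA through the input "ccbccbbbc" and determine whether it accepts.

start: ε-closure({0}) = {0,1,2,4,6}
'c' @ 1: {3,5,7,8,10}
'c' @ 2: {1,2,4,6,9,10,11}  [accepting]
'b' @ 3: {1,2,4,6,9,10,11}  [accepting]
'c' @ 4: {1,2,3,4,5,6,7,8,9,10,11}  [accepting]
'c' @ 5: {1,2,3,4,5,6,7,8,9,10,11}  [accepting]
'b' @ 6: {1,2,4,6,9,10,11}  [accepting]
'b' @ 7: {1,2,4,6,9,10,11}  [accepting]
'b' @ 8: {1,2,4,6,9,10,11}  [accepting]
'c' @ 9: {1,2,3,4,5,6,7,8,9,10,11}  [accepting]
end set {1,2,3,4,5,6,7,8,9,10,11} — state 1 in

Answer: ACCEPT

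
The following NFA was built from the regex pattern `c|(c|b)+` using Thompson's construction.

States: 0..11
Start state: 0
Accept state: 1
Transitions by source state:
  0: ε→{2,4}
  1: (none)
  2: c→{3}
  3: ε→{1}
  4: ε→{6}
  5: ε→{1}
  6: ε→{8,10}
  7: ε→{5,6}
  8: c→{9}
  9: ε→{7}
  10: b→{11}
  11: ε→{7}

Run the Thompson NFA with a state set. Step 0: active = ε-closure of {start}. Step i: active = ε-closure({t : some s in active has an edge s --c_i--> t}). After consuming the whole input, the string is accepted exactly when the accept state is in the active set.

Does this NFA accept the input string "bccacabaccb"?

initial (ε-close {0}): {0,2,4,6,8,10}
'b' @ 1: {1,5,6,7,8,10,11}  [accepting]
'c' @ 2: {1,5,6,7,8,9,10}  [accepting]
'c' @ 3: {1,5,6,7,8,9,10}  [accepting]
'a' @ 4: {}  — dead — no transitions
rest 'cabaccb' ignored (set empty)
end set {} — state 1 not in

Answer: REJECT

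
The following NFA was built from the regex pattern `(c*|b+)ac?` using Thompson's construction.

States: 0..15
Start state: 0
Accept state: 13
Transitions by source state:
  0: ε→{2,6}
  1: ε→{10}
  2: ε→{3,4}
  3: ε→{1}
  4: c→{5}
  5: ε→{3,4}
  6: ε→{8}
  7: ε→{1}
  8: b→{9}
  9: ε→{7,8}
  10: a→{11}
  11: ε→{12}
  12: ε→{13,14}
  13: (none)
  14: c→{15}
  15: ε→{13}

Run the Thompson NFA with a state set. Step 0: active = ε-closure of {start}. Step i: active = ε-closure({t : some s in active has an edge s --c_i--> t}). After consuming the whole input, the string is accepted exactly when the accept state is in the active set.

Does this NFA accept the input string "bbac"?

Answer: ACCEPT

Trace:
S₀ = ε-closure({0}) = {0,1,2,3,4,6,8,10}
'b' @ 1: {1,7,8,9,10}
'b' @ 2: {1,7,8,9,10}
'a' @ 3: {11,12,13,14}  (accept∈set)
'c' @ 4: {13,15}  (accept∈set)
end set {13,15} — state 13 in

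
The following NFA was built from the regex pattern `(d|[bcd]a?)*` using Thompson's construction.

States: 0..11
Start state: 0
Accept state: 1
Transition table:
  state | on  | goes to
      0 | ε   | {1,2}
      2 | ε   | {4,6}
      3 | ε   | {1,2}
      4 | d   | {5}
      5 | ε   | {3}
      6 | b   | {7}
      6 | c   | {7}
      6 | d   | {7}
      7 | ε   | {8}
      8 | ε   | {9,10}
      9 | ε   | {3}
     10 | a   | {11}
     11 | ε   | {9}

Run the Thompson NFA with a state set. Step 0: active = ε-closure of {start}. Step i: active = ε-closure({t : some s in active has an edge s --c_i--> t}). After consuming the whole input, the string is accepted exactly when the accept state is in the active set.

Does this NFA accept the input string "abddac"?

Answer: REJECT

Trace:
start: ε-closure({0}) = {0,1,2,4,6}
'a' @ 1: {}  — dead — no transitions
rest 'bddac' ignored (set empty)
end set {} — state 1 not in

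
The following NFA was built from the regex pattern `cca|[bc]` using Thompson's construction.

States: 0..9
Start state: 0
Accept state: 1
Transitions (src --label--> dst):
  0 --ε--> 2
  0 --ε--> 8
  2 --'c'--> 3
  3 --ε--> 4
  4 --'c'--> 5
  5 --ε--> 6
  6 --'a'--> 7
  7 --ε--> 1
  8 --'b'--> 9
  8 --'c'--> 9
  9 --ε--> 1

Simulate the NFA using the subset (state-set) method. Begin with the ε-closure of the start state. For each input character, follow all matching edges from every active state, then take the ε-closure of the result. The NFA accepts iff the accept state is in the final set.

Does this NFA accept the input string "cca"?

Answer: ACCEPT

Derivation:
start: ε-closure({0}) = {0,2,8}
'c' @ 1: {1,3,4,9}  (accept∈set)
'c' @ 2: {5,6}
'a' @ 3: {1,7}  (accept∈set)
after full input: {1,7}  (accept=1 in)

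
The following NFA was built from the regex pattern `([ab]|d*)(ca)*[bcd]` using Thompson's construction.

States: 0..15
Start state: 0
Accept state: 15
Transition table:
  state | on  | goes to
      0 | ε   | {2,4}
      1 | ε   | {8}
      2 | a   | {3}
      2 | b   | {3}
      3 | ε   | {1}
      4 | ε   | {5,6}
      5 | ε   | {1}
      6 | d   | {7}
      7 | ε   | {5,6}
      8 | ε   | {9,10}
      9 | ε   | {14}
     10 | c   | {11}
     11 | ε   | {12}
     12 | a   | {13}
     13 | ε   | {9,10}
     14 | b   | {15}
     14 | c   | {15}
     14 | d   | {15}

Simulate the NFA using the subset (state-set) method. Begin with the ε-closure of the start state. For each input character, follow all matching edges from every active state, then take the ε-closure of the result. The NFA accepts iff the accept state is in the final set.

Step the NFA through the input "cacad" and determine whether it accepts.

S₀ = ε-closure({0}) = {0,1,2,4,5,6,8,9,10,14}
'c' @ 1: {11,12,15}  [accepting]
'a' @ 2: {9,10,13,14}
'c' @ 3: {11,12,15}  [accepting]
'a' @ 4: {9,10,13,14}
'd' @ 5: {15}  [accepting]
after full input: {15}  (accept=15 in)

Answer: ACCEPT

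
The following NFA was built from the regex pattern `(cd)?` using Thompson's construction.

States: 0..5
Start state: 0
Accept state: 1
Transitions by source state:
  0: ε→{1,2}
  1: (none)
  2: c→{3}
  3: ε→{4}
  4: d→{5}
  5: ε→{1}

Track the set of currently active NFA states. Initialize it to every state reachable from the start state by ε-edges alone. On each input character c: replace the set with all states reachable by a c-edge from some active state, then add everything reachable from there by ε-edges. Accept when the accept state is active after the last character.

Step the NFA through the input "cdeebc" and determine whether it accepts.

initial (ε-close {0}): {0,1,2}
'c' @ 1: {3,4}
'd' @ 2: {1,5}  [accepting]
'e' @ 3: {}  — state set empty
rest 'ebc' ignored (set empty)
end set {} — state 1 not in

Answer: REJECT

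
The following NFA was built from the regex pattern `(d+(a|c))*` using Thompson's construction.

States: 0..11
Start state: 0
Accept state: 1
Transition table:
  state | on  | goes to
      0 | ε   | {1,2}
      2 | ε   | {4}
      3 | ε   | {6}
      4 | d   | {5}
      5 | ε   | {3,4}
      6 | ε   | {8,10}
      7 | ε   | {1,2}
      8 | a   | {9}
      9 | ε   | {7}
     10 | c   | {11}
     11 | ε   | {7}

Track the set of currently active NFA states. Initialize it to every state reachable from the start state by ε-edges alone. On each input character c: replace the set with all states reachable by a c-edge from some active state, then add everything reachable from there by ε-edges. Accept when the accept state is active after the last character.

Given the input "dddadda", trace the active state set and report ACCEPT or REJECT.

start: ε-closure({0}) = {0,1,2,4}
'd' @ 1: {3,4,5,6,8,10}
'd' @ 2: {3,4,5,6,8,10}
'd' @ 3: {3,4,5,6,8,10}
'a' @ 4: {1,2,4,7,9}  (accept∈set)
'd' @ 5: {3,4,5,6,8,10}
'd' @ 6: {3,4,5,6,8,10}
'a' @ 7: {1,2,4,7,9}  (accept∈set)
after full input: {1,2,4,7,9}  (accept=1 in)

Answer: ACCEPT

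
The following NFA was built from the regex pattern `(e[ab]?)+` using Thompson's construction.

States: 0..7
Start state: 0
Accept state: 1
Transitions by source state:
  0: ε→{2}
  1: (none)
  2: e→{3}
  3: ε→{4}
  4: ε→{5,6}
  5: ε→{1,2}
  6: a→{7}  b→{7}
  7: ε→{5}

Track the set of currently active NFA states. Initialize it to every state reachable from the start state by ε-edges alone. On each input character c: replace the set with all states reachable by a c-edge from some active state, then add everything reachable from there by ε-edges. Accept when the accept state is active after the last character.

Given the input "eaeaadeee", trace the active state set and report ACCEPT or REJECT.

Answer: REJECT

Steps:
initial (ε-close {0}): {0,2}
'e' @ 1: {1,2,3,4,5,6}  [accepting]
'a' @ 2: {1,2,5,7}  [accepting]
'e' @ 3: {1,2,3,4,5,6}  [accepting]
'a' @ 4: {1,2,5,7}  [accepting]
'a' @ 5: {}  — state set empty
rest 'deee' ignored (set empty)
final: {}; accept 1 not in set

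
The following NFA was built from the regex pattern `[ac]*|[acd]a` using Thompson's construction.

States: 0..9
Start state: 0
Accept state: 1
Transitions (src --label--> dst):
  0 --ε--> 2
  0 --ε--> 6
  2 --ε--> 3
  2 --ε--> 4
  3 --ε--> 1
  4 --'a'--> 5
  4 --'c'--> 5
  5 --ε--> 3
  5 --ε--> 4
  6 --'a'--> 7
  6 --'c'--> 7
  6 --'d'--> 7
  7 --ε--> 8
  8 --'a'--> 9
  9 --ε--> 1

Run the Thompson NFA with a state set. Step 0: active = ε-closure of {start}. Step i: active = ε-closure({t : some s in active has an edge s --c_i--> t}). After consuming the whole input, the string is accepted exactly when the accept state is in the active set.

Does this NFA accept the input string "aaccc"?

Answer: ACCEPT

Steps:
S₀ = ε-closure({0}) = {0,1,2,3,4,6}
'a' @ 1: {1,3,4,5,7,8}  (accept∈set)
'a' @ 2: {1,3,4,5,9}  (accept∈set)
'c' @ 3: {1,3,4,5}  (accept∈set)
'c' @ 4: {1,3,4,5}  (accept∈set)
'c' @ 5: {1,3,4,5}  (accept∈set)
final: {1,3,4,5}; accept 1 in set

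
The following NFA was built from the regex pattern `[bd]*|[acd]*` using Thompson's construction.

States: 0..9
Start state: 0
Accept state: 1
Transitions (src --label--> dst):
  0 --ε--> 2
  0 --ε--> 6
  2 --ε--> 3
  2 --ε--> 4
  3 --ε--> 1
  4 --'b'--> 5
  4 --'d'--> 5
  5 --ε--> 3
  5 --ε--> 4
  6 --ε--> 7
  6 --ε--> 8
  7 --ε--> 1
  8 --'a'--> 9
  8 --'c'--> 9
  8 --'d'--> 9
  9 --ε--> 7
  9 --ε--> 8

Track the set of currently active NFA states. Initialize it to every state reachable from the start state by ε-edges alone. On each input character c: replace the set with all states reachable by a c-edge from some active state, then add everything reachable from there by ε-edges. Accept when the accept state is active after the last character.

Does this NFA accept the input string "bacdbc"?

initial (ε-close {0}): {0,1,2,3,4,6,7,8}
'b' @ 1: {1,3,4,5}  [accepting]
'a' @ 2: {}  — no active states
rest 'cdbc' ignored (set empty)
after full input: {}  (accept=1 not in)

Answer: REJECT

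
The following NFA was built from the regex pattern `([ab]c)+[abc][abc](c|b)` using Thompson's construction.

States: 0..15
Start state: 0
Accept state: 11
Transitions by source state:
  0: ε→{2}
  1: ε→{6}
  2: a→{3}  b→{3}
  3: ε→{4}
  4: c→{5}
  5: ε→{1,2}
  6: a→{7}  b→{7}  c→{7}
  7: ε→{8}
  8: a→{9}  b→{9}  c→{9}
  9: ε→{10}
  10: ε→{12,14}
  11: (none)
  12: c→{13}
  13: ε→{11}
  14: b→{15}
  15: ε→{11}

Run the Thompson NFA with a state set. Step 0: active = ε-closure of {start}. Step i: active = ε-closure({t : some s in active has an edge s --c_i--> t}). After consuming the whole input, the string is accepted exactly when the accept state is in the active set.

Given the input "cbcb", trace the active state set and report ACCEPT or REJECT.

Answer: REJECT

Steps:
S₀ = ε-closure({0}) = {0,2}
'c' @ 1: {}  — state set empty
rest 'bcb' ignored (set empty)
final: {}; accept 11 not in set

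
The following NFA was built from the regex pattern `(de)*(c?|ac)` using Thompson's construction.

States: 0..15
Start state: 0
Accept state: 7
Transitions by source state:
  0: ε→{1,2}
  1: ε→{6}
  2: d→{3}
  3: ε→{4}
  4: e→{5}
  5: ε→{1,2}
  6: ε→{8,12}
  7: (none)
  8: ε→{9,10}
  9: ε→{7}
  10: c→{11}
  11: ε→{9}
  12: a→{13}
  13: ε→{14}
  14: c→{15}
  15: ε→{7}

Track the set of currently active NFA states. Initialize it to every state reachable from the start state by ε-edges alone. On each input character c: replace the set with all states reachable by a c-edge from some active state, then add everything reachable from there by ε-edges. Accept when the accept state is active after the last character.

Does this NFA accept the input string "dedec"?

start: ε-closure({0}) = {0,1,2,6,7,8,9,10,12}
'd' @ 1: {3,4}
'e' @ 2: {1,2,5,6,7,8,9,10,12}  [accepting]
'd' @ 3: {3,4}
'e' @ 4: {1,2,5,6,7,8,9,10,12}  [accepting]
'c' @ 5: {7,9,11}  [accepting]
end set {7,9,11} — state 7 in

Answer: ACCEPT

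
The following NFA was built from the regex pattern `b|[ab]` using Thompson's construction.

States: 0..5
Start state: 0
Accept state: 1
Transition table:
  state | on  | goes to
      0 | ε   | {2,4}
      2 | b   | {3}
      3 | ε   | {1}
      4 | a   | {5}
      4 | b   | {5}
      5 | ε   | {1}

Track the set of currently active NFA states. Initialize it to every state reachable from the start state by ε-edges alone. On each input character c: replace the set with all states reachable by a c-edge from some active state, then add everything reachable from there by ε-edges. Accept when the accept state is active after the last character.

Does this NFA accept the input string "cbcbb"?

start: ε-closure({0}) = {0,2,4}
'c' @ 1: {}  — state set empty
rest 'bcbb' ignored (set empty)
final: {}; accept 1 not in set

Answer: REJECT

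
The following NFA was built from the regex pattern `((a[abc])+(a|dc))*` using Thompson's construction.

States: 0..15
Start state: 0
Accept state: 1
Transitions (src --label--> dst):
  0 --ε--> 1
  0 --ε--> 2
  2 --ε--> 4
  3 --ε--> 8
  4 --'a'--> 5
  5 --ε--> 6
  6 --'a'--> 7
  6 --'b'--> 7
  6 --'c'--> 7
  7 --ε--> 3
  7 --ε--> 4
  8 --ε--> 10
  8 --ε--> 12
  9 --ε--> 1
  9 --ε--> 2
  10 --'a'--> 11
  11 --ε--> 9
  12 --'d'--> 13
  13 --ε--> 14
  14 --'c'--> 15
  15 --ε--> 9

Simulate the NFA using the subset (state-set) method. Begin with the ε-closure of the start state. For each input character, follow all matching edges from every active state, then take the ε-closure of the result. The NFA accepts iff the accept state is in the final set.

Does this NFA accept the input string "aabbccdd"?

Answer: REJECT

Steps:
initial (ε-close {0}): {0,1,2,4}
'a' @ 1: {5,6}
'a' @ 2: {3,4,7,8,10,12}
'b' @ 3: {}  — state set empty
rest 'bccdd' ignored (set empty)
final: {}; accept 1 not in set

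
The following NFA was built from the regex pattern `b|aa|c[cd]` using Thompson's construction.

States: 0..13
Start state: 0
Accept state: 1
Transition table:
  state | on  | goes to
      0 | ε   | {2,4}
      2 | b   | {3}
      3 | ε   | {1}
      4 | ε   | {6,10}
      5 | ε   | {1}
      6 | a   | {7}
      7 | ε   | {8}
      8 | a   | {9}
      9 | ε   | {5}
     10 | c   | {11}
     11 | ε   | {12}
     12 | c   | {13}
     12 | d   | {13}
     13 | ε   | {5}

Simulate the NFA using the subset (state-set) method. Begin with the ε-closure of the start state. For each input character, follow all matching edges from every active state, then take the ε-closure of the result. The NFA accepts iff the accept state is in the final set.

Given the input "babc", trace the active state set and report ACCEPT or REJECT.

Answer: REJECT

Steps:
start: ε-closure({0}) = {0,2,4,6,10}
'b' @ 1: {1,3}  (accept∈set)
'a' @ 2: {}  — no active states
rest 'bc' ignored (set empty)
end set {} — state 1 not in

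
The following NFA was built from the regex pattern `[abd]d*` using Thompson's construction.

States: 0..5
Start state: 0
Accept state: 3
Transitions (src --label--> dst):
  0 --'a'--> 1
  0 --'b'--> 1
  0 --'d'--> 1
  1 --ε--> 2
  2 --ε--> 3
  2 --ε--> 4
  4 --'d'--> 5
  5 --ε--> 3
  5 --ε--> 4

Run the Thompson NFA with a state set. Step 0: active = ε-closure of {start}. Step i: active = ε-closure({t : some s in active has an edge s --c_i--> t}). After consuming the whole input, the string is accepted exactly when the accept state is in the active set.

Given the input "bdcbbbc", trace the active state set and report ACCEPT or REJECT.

S₀ = ε-closure({0}) = {0}
'b' @ 1: {1,2,3,4}  [accepting]
'd' @ 2: {3,4,5}  [accepting]
'c' @ 3: {}  — state set empty
rest 'bbbc' ignored (set empty)
final: {}; accept 3 not in set

Answer: REJECT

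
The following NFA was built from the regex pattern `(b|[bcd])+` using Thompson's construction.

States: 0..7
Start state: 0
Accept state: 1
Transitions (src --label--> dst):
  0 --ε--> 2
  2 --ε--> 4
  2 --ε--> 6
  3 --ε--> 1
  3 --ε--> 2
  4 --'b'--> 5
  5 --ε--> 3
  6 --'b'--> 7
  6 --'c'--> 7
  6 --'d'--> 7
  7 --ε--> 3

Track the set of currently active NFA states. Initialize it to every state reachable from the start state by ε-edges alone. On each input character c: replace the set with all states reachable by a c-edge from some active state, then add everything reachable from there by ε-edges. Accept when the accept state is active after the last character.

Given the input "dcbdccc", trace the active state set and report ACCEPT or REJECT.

Answer: ACCEPT

Trace:
initial (ε-close {0}): {0,2,4,6}
'd' @ 1: {1,2,3,4,6,7}  ✓accept
'c' @ 2: {1,2,3,4,6,7}  ✓accept
'b' @ 3: {1,2,3,4,5,6,7}  ✓accept
'd' @ 4: {1,2,3,4,6,7}  ✓accept
'c' @ 5: {1,2,3,4,6,7}  ✓accept
'c' @ 6: {1,2,3,4,6,7}  ✓accept
'c' @ 7: {1,2,3,4,6,7}  ✓accept
after full input: {1,2,3,4,6,7}  (accept=1 in)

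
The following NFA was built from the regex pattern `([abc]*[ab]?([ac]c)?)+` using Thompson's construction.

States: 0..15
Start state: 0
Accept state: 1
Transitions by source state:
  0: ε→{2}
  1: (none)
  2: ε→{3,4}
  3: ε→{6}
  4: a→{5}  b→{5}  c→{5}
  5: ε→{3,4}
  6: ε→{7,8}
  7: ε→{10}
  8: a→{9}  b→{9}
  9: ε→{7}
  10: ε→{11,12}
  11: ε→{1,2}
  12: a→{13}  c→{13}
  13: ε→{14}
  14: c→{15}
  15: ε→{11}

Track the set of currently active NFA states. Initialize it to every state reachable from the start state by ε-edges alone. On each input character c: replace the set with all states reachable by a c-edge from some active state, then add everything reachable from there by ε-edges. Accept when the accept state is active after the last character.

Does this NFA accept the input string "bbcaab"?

initial (ε-close {0}): {0,1,2,3,4,6,7,8,10,11,12}
'b' @ 1: {1,2,3,4,5,6,7,8,9,10,11,12}  ✓accept
'b' @ 2: {1,2,3,4,5,6,7,8,9,10,11,12}  ✓accept
'c' @ 3: {1,2,3,4,5,6,7,8,10,11,12,13,14}  ✓accept
'a' @ 4: {1,2,3,4,5,6,7,8,9,10,11,12,13,14}  ✓accept
'a' @ 5: {1,2,3,4,5,6,7,8,9,10,11,12,13,14}  ✓accept
'b' @ 6: {1,2,3,4,5,6,7,8,9,10,11,12}  ✓accept
final: {1,2,3,4,5,6,7,8,9,10,11,12}; accept 1 in set

Answer: ACCEPT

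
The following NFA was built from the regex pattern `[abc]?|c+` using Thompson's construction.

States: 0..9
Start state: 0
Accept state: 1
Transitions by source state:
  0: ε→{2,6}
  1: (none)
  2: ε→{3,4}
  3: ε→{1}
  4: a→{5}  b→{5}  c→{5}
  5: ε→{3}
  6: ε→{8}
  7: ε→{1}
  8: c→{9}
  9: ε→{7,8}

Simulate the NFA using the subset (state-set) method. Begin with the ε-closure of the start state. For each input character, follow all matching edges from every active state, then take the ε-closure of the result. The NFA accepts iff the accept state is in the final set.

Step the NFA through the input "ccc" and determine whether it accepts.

Answer: ACCEPT

Steps:
S₀ = ε-closure({0}) = {0,1,2,3,4,6,8}
'c' @ 1: {1,3,5,7,8,9}  (accept∈set)
'c' @ 2: {1,7,8,9}  (accept∈set)
'c' @ 3: {1,7,8,9}  (accept∈set)
end set {1,7,8,9} — state 1 in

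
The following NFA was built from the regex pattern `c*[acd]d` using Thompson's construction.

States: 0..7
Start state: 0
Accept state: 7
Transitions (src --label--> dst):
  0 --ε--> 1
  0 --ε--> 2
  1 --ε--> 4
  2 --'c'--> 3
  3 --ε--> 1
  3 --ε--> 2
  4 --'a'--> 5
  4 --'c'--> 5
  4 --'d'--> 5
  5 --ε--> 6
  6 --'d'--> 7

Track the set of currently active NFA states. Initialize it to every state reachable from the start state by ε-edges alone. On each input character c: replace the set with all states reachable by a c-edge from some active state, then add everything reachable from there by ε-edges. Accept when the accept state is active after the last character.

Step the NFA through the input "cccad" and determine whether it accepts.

start: ε-closure({0}) = {0,1,2,4}
'c' @ 1: {1,2,3,4,5,6}
'c' @ 2: {1,2,3,4,5,6}
'c' @ 3: {1,2,3,4,5,6}
'a' @ 4: {5,6}
'd' @ 5: {7}  ✓accept
final: {7}; accept 7 in set

Answer: ACCEPT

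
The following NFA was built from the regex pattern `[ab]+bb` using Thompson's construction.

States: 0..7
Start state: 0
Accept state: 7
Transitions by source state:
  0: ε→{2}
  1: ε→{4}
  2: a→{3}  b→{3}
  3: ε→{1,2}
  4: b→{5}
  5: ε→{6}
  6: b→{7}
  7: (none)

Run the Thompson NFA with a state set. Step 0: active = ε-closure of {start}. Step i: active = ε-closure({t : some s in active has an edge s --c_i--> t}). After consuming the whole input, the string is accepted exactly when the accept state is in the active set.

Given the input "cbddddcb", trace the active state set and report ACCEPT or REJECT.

initial (ε-close {0}): {0,2}
'c' @ 1: {}  — no active states
rest 'bddddcb' ignored (set empty)
after full input: {}  (accept=7 not in)

Answer: REJECT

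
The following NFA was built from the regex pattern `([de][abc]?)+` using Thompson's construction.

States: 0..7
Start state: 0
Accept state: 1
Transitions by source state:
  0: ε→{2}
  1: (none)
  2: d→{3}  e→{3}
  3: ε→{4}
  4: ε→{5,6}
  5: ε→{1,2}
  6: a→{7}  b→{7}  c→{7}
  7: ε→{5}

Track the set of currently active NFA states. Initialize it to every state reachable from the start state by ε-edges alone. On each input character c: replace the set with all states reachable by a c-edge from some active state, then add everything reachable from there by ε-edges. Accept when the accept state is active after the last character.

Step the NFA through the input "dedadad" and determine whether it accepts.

Answer: ACCEPT

Steps:
start: ε-closure({0}) = {0,2}
'd' @ 1: {1,2,3,4,5,6}  (accept∈set)
'e' @ 2: {1,2,3,4,5,6}  (accept∈set)
'd' @ 3: {1,2,3,4,5,6}  (accept∈set)
'a' @ 4: {1,2,5,7}  (accept∈set)
'd' @ 5: {1,2,3,4,5,6}  (accept∈set)
'a' @ 6: {1,2,5,7}  (accept∈set)
'd' @ 7: {1,2,3,4,5,6}  (accept∈set)
end set {1,2,3,4,5,6} — state 1 in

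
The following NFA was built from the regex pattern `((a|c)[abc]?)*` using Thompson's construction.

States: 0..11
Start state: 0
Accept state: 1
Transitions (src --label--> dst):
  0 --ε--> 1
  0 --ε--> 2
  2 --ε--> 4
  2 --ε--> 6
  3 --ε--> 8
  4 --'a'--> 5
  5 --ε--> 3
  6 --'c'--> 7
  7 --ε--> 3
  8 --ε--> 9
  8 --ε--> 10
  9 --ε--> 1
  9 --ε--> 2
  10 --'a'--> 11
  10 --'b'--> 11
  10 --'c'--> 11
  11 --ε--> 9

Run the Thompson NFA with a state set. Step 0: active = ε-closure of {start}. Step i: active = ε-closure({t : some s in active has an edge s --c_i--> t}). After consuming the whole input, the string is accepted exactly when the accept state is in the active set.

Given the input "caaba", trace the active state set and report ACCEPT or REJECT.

Answer: ACCEPT

Derivation:
start: ε-closure({0}) = {0,1,2,4,6}
'c' @ 1: {1,2,3,4,6,7,8,9,10}  (accept∈set)
'a' @ 2: {1,2,3,4,5,6,8,9,10,11}  (accept∈set)
'a' @ 3: {1,2,3,4,5,6,8,9,10,11}  (accept∈set)
'b' @ 4: {1,2,4,6,9,11}  (accept∈set)
'a' @ 5: {1,2,3,4,5,6,8,9,10}  (accept∈set)
end set {1,2,3,4,5,6,8,9,10} — state 1 in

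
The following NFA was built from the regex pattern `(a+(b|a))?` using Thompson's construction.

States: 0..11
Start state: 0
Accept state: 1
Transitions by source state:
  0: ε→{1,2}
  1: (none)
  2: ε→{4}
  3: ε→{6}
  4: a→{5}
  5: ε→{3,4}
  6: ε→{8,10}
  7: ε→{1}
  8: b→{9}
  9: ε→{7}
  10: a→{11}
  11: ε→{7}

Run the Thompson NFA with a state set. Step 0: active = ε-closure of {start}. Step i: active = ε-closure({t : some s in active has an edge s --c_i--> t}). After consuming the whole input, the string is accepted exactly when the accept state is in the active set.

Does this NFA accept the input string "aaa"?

initial (ε-close {0}): {0,1,2,4}
'a' @ 1: {3,4,5,6,8,10}
'a' @ 2: {1,3,4,5,6,7,8,10,11}  [accepting]
'a' @ 3: {1,3,4,5,6,7,8,10,11}  [accepting]
end set {1,3,4,5,6,7,8,10,11} — state 1 in

Answer: ACCEPT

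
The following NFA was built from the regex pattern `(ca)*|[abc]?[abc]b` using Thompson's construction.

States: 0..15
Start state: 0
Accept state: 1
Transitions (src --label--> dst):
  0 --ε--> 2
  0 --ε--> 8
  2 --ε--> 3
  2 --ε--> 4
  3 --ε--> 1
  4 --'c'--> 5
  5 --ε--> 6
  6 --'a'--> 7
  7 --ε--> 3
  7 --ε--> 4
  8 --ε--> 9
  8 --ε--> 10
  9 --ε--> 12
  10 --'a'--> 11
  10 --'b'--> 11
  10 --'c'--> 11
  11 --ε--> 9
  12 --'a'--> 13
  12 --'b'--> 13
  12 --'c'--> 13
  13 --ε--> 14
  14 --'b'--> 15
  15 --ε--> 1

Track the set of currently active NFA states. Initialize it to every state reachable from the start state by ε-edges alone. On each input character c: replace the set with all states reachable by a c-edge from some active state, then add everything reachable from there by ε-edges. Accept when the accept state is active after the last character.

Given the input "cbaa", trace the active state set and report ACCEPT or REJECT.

start: ε-closure({0}) = {0,1,2,3,4,8,9,10,12}
'c' @ 1: {5,6,9,11,12,13,14}
'b' @ 2: {1,13,14,15}  (accept∈set)
'a' @ 3: {}  — dead — no transitions
rest 'a' ignored (set empty)
final: {}; accept 1 not in set

Answer: REJECT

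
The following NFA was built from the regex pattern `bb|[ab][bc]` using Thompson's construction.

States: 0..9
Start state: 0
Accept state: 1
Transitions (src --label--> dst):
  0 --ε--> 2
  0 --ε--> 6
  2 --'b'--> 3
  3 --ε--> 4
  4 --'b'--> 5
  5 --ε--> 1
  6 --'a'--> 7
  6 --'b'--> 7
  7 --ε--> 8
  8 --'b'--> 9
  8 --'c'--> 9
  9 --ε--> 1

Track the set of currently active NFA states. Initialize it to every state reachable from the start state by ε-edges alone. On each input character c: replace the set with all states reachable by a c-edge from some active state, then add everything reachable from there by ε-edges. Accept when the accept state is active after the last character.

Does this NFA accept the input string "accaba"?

Answer: REJECT

Derivation:
initial (ε-close {0}): {0,2,6}
'a' @ 1: {7,8}
'c' @ 2: {1,9}  [accepting]
'c' @ 3: {}  — state set empty
rest 'aba' ignored (set empty)
final: {}; accept 1 not in set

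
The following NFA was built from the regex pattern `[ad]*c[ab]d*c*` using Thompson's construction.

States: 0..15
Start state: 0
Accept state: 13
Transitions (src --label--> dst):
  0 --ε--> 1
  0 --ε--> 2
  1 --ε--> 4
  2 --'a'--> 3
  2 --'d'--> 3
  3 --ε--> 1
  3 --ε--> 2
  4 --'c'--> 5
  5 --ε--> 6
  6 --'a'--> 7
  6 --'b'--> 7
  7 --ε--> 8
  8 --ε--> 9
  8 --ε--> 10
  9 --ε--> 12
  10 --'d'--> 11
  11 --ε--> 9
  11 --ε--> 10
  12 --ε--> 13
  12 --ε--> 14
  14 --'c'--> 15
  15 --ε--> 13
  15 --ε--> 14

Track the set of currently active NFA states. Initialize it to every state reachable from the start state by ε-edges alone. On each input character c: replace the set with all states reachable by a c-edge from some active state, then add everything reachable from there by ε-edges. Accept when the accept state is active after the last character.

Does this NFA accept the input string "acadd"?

Answer: ACCEPT

Derivation:
start: ε-closure({0}) = {0,1,2,4}
'a' @ 1: {1,2,3,4}
'c' @ 2: {5,6}
'a' @ 3: {7,8,9,10,12,13,14}  (accept∈set)
'd' @ 4: {9,10,11,12,13,14}  (accept∈set)
'd' @ 5: {9,10,11,12,13,14}  (accept∈set)
final: {9,10,11,12,13,14}; accept 13 in set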